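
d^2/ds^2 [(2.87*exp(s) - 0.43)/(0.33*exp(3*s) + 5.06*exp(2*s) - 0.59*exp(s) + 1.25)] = (1.250172*exp(6*s) + 13.955535*exp(5*s) + 67.8193340000001*exp(4*s) - 50.693027*exp(3*s) - 103.468959*exp(2*s) + 12.845942*exp(s) + 4.16725)*exp(s)/(0.035937*exp(9*s) + 1.653102*exp(8*s) + 25.154811*exp(7*s) + 124.051499*exp(6*s) - 32.450253*exp(5*s) + 99.837408*exp(4*s) - 21.049004*exp(3*s) + 25.024125*exp(2*s) - 2.765625*exp(s) + 1.953125)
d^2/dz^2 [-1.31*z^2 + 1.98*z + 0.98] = -2.62000000000000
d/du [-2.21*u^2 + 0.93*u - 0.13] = 0.93 - 4.42*u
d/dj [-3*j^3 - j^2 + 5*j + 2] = -9*j^2 - 2*j + 5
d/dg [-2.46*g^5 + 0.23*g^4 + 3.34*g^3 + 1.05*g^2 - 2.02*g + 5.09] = -12.3*g^4 + 0.92*g^3 + 10.02*g^2 + 2.1*g - 2.02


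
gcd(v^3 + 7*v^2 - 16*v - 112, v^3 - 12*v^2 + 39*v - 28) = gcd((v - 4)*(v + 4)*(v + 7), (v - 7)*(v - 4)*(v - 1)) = v - 4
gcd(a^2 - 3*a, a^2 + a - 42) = 1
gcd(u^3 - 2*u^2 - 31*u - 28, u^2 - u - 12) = 1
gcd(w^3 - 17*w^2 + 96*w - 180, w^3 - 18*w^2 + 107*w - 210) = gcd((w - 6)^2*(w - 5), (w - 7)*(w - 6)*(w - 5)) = w^2 - 11*w + 30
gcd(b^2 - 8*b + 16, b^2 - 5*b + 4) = b - 4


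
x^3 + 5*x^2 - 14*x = x*(x - 2)*(x + 7)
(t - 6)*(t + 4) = t^2 - 2*t - 24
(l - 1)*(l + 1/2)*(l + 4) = l^3 + 7*l^2/2 - 5*l/2 - 2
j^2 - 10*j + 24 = (j - 6)*(j - 4)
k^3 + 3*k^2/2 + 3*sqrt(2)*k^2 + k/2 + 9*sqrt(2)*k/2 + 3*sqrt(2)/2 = (k + 1/2)*(k + 1)*(k + 3*sqrt(2))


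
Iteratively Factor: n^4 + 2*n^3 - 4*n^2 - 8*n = (n)*(n^3 + 2*n^2 - 4*n - 8) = n*(n + 2)*(n^2 - 4) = n*(n - 2)*(n + 2)*(n + 2)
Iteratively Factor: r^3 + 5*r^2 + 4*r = (r)*(r^2 + 5*r + 4) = r*(r + 4)*(r + 1)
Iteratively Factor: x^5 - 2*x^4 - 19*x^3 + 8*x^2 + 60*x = (x + 3)*(x^4 - 5*x^3 - 4*x^2 + 20*x) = x*(x + 3)*(x^3 - 5*x^2 - 4*x + 20) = x*(x - 2)*(x + 3)*(x^2 - 3*x - 10) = x*(x - 5)*(x - 2)*(x + 3)*(x + 2)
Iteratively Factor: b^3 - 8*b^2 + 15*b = (b)*(b^2 - 8*b + 15) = b*(b - 5)*(b - 3)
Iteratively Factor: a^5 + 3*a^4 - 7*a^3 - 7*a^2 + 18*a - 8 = (a + 2)*(a^4 + a^3 - 9*a^2 + 11*a - 4) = (a + 2)*(a + 4)*(a^3 - 3*a^2 + 3*a - 1) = (a - 1)*(a + 2)*(a + 4)*(a^2 - 2*a + 1) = (a - 1)^2*(a + 2)*(a + 4)*(a - 1)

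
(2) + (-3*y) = 2 - 3*y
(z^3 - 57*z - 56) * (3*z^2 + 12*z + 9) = 3*z^5 + 12*z^4 - 162*z^3 - 852*z^2 - 1185*z - 504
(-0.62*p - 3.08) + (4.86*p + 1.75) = 4.24*p - 1.33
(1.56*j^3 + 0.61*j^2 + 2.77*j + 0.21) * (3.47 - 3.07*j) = -4.7892*j^4 + 3.5405*j^3 - 6.3872*j^2 + 8.9672*j + 0.7287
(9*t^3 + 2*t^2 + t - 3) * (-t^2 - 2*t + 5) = -9*t^5 - 20*t^4 + 40*t^3 + 11*t^2 + 11*t - 15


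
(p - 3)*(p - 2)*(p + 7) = p^3 + 2*p^2 - 29*p + 42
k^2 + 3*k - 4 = (k - 1)*(k + 4)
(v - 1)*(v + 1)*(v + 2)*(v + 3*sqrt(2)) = v^4 + 2*v^3 + 3*sqrt(2)*v^3 - v^2 + 6*sqrt(2)*v^2 - 3*sqrt(2)*v - 2*v - 6*sqrt(2)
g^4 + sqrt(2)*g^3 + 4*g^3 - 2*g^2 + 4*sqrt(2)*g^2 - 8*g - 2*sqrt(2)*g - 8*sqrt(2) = (g + 4)*(g - sqrt(2))*(g + sqrt(2))^2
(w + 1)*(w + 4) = w^2 + 5*w + 4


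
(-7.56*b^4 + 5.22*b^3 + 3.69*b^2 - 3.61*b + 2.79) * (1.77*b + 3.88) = -13.3812*b^5 - 20.0934*b^4 + 26.7849*b^3 + 7.9275*b^2 - 9.0685*b + 10.8252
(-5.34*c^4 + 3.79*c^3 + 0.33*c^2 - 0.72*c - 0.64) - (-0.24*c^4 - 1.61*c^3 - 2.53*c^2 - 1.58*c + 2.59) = -5.1*c^4 + 5.4*c^3 + 2.86*c^2 + 0.86*c - 3.23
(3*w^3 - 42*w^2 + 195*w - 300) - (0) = 3*w^3 - 42*w^2 + 195*w - 300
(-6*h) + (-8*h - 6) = -14*h - 6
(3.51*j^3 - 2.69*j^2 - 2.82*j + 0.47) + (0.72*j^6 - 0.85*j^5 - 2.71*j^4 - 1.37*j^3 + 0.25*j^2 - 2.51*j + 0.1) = 0.72*j^6 - 0.85*j^5 - 2.71*j^4 + 2.14*j^3 - 2.44*j^2 - 5.33*j + 0.57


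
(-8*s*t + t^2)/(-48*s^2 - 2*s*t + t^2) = t/(6*s + t)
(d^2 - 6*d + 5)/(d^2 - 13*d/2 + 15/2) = 2*(d - 1)/(2*d - 3)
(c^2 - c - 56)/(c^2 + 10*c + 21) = (c - 8)/(c + 3)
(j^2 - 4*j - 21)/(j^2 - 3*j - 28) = (j + 3)/(j + 4)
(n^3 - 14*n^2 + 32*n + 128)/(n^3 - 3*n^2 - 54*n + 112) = (n^2 - 6*n - 16)/(n^2 + 5*n - 14)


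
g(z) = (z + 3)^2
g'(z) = 2*z + 6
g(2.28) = 27.88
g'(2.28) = 10.56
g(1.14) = 17.14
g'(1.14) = 8.28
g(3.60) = 43.56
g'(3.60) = 13.20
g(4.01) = 49.14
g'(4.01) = 14.02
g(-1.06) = 3.76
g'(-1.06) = 3.88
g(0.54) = 12.53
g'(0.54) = 7.08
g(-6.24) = 10.50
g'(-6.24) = -6.48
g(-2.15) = 0.72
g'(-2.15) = 1.70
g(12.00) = 225.00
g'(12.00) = 30.00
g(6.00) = 81.00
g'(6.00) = 18.00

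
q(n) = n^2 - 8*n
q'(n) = 2*n - 8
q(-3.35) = 38.02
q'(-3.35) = -14.70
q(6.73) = -8.55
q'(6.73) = 5.46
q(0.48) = -3.61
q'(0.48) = -7.04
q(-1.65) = 15.92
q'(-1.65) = -11.30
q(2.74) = -14.41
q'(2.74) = -2.52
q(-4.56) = 57.27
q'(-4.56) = -17.12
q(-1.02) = 9.20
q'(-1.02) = -10.04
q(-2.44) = 25.47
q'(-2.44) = -12.88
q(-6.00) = 84.00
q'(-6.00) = -20.00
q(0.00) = 0.00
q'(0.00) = -8.00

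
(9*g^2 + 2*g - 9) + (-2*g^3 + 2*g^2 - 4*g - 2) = -2*g^3 + 11*g^2 - 2*g - 11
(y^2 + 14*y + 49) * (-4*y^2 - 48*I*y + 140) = -4*y^4 - 56*y^3 - 48*I*y^3 - 56*y^2 - 672*I*y^2 + 1960*y - 2352*I*y + 6860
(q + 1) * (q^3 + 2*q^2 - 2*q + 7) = q^4 + 3*q^3 + 5*q + 7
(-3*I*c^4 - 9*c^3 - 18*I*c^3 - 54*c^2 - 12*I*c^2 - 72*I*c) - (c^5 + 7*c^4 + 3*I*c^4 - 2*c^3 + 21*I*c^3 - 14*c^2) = -c^5 - 7*c^4 - 6*I*c^4 - 7*c^3 - 39*I*c^3 - 40*c^2 - 12*I*c^2 - 72*I*c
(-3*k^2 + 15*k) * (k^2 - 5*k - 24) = -3*k^4 + 30*k^3 - 3*k^2 - 360*k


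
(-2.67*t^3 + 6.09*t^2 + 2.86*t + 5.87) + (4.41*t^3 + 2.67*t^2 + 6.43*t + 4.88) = 1.74*t^3 + 8.76*t^2 + 9.29*t + 10.75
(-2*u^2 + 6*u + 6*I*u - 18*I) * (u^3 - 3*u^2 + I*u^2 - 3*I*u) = -2*u^5 + 12*u^4 + 4*I*u^4 - 24*u^3 - 24*I*u^3 + 36*u^2 + 36*I*u^2 - 54*u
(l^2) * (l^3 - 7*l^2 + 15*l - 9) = l^5 - 7*l^4 + 15*l^3 - 9*l^2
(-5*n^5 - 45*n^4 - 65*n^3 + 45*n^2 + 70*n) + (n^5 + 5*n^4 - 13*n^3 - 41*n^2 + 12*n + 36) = -4*n^5 - 40*n^4 - 78*n^3 + 4*n^2 + 82*n + 36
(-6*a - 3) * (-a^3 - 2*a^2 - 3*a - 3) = 6*a^4 + 15*a^3 + 24*a^2 + 27*a + 9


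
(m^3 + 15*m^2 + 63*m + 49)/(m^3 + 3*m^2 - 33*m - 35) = (m + 7)/(m - 5)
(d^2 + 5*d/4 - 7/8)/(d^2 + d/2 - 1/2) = (d + 7/4)/(d + 1)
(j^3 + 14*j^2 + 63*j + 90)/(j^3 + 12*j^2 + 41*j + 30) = (j + 3)/(j + 1)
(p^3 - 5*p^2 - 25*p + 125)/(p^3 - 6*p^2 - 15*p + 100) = (p + 5)/(p + 4)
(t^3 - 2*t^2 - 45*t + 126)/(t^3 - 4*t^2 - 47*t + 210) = (t - 3)/(t - 5)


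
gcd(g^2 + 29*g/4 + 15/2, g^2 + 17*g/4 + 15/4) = g + 5/4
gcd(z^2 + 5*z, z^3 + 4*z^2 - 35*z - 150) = z + 5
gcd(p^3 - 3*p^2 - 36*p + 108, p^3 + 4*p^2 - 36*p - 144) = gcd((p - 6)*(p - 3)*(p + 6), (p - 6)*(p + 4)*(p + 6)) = p^2 - 36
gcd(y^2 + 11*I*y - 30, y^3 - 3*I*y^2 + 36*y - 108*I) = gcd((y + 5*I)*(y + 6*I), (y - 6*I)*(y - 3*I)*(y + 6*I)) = y + 6*I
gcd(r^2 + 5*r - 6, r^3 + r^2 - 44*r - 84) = r + 6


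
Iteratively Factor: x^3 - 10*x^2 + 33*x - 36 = (x - 4)*(x^2 - 6*x + 9) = (x - 4)*(x - 3)*(x - 3)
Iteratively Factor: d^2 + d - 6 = (d - 2)*(d + 3)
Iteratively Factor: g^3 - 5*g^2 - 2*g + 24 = (g - 3)*(g^2 - 2*g - 8) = (g - 4)*(g - 3)*(g + 2)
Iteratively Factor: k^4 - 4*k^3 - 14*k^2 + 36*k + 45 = (k - 5)*(k^3 + k^2 - 9*k - 9) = (k - 5)*(k + 1)*(k^2 - 9) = (k - 5)*(k - 3)*(k + 1)*(k + 3)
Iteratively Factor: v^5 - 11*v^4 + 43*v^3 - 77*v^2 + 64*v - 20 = (v - 2)*(v^4 - 9*v^3 + 25*v^2 - 27*v + 10) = (v - 2)*(v - 1)*(v^3 - 8*v^2 + 17*v - 10) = (v - 2)^2*(v - 1)*(v^2 - 6*v + 5) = (v - 5)*(v - 2)^2*(v - 1)*(v - 1)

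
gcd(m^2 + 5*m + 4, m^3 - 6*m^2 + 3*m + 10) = m + 1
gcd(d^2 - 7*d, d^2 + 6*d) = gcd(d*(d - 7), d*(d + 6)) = d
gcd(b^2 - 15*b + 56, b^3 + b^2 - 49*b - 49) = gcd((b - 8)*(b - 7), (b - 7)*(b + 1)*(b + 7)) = b - 7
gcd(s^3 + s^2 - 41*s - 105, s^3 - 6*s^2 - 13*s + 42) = s^2 - 4*s - 21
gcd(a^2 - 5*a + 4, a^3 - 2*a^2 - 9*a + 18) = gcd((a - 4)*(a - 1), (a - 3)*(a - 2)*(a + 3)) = 1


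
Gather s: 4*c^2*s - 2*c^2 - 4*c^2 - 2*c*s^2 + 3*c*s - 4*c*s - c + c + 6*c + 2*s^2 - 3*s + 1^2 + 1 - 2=-6*c^2 + 6*c + s^2*(2 - 2*c) + s*(4*c^2 - c - 3)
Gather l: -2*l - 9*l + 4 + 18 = 22 - 11*l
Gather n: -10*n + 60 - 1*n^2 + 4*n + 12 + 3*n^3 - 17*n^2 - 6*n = 3*n^3 - 18*n^2 - 12*n + 72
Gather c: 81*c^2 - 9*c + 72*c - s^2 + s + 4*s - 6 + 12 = 81*c^2 + 63*c - s^2 + 5*s + 6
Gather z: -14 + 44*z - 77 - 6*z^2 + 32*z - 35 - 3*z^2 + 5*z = -9*z^2 + 81*z - 126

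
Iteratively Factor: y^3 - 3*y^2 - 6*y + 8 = (y - 4)*(y^2 + y - 2) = (y - 4)*(y - 1)*(y + 2)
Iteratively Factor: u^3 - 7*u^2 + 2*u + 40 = (u + 2)*(u^2 - 9*u + 20) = (u - 4)*(u + 2)*(u - 5)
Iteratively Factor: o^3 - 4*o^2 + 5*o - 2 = (o - 2)*(o^2 - 2*o + 1) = (o - 2)*(o - 1)*(o - 1)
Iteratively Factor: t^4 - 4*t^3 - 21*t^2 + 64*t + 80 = (t + 4)*(t^3 - 8*t^2 + 11*t + 20) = (t - 4)*(t + 4)*(t^2 - 4*t - 5) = (t - 4)*(t + 1)*(t + 4)*(t - 5)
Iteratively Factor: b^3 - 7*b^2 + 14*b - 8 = (b - 4)*(b^2 - 3*b + 2) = (b - 4)*(b - 2)*(b - 1)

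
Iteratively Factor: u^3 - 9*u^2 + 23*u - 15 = (u - 3)*(u^2 - 6*u + 5) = (u - 5)*(u - 3)*(u - 1)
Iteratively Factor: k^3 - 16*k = (k - 4)*(k^2 + 4*k) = k*(k - 4)*(k + 4)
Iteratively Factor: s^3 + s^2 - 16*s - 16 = (s + 1)*(s^2 - 16) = (s - 4)*(s + 1)*(s + 4)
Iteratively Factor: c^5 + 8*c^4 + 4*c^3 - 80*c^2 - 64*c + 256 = (c + 4)*(c^4 + 4*c^3 - 12*c^2 - 32*c + 64) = (c - 2)*(c + 4)*(c^3 + 6*c^2 - 32) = (c - 2)*(c + 4)^2*(c^2 + 2*c - 8) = (c - 2)*(c + 4)^3*(c - 2)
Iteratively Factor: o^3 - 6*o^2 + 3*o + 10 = (o - 2)*(o^2 - 4*o - 5) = (o - 5)*(o - 2)*(o + 1)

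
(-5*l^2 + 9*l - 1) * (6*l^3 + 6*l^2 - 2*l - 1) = -30*l^5 + 24*l^4 + 58*l^3 - 19*l^2 - 7*l + 1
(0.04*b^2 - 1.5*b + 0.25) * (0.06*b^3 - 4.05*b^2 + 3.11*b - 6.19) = 0.0024*b^5 - 0.252*b^4 + 6.2144*b^3 - 5.9251*b^2 + 10.0625*b - 1.5475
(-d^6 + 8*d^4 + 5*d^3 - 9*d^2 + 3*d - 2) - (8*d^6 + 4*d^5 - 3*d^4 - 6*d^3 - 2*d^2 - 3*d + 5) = -9*d^6 - 4*d^5 + 11*d^4 + 11*d^3 - 7*d^2 + 6*d - 7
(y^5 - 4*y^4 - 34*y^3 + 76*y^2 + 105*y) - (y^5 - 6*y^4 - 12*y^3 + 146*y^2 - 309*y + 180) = 2*y^4 - 22*y^3 - 70*y^2 + 414*y - 180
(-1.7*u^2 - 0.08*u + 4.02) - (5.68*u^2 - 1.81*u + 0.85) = -7.38*u^2 + 1.73*u + 3.17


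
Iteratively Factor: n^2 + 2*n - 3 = (n - 1)*(n + 3)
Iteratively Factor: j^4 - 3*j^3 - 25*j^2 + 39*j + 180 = (j - 4)*(j^3 + j^2 - 21*j - 45) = (j - 5)*(j - 4)*(j^2 + 6*j + 9) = (j - 5)*(j - 4)*(j + 3)*(j + 3)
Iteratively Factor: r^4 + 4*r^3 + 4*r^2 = (r)*(r^3 + 4*r^2 + 4*r) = r*(r + 2)*(r^2 + 2*r) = r^2*(r + 2)*(r + 2)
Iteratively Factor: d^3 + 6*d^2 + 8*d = (d + 2)*(d^2 + 4*d) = d*(d + 2)*(d + 4)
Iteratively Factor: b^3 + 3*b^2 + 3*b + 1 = (b + 1)*(b^2 + 2*b + 1) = (b + 1)^2*(b + 1)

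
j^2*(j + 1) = j^3 + j^2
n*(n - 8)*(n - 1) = n^3 - 9*n^2 + 8*n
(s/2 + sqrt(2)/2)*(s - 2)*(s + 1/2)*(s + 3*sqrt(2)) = s^4/2 - 3*s^3/4 + 2*sqrt(2)*s^3 - 3*sqrt(2)*s^2 + 5*s^2/2 - 9*s/2 - 2*sqrt(2)*s - 3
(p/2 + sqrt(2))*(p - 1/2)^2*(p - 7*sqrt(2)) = p^4/2 - 5*sqrt(2)*p^3/2 - p^3/2 - 111*p^2/8 + 5*sqrt(2)*p^2/2 - 5*sqrt(2)*p/8 + 14*p - 7/2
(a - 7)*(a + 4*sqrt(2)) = a^2 - 7*a + 4*sqrt(2)*a - 28*sqrt(2)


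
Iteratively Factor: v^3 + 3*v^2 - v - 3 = (v + 3)*(v^2 - 1) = (v - 1)*(v + 3)*(v + 1)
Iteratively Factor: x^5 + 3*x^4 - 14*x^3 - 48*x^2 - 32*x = (x)*(x^4 + 3*x^3 - 14*x^2 - 48*x - 32) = x*(x + 4)*(x^3 - x^2 - 10*x - 8) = x*(x - 4)*(x + 4)*(x^2 + 3*x + 2) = x*(x - 4)*(x + 1)*(x + 4)*(x + 2)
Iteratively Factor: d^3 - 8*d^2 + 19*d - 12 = (d - 3)*(d^2 - 5*d + 4) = (d - 4)*(d - 3)*(d - 1)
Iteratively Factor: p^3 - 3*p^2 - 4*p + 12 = (p - 3)*(p^2 - 4) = (p - 3)*(p - 2)*(p + 2)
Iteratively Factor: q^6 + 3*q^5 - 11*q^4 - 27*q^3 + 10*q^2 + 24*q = (q + 2)*(q^5 + q^4 - 13*q^3 - q^2 + 12*q) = (q + 1)*(q + 2)*(q^4 - 13*q^2 + 12*q) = q*(q + 1)*(q + 2)*(q^3 - 13*q + 12) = q*(q + 1)*(q + 2)*(q + 4)*(q^2 - 4*q + 3) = q*(q - 3)*(q + 1)*(q + 2)*(q + 4)*(q - 1)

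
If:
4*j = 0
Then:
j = 0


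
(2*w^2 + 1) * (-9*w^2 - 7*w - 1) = -18*w^4 - 14*w^3 - 11*w^2 - 7*w - 1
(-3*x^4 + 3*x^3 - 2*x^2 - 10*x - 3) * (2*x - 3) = -6*x^5 + 15*x^4 - 13*x^3 - 14*x^2 + 24*x + 9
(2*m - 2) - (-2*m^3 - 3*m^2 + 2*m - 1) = 2*m^3 + 3*m^2 - 1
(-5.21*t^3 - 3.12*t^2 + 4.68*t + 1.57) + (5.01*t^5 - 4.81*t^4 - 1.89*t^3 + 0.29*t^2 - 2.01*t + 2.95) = 5.01*t^5 - 4.81*t^4 - 7.1*t^3 - 2.83*t^2 + 2.67*t + 4.52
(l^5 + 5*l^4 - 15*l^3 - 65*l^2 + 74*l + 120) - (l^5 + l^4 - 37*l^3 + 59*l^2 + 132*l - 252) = 4*l^4 + 22*l^3 - 124*l^2 - 58*l + 372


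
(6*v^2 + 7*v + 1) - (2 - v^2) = 7*v^2 + 7*v - 1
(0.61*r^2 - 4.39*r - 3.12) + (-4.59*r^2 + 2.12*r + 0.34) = -3.98*r^2 - 2.27*r - 2.78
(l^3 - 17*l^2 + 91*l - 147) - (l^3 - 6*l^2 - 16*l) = -11*l^2 + 107*l - 147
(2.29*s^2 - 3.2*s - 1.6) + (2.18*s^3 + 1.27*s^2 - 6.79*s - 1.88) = 2.18*s^3 + 3.56*s^2 - 9.99*s - 3.48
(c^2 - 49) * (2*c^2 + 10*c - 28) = 2*c^4 + 10*c^3 - 126*c^2 - 490*c + 1372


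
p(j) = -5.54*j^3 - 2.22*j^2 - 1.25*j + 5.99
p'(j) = -16.62*j^2 - 4.44*j - 1.25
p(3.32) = -225.36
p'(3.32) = -199.18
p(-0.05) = 6.05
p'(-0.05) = -1.07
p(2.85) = -143.85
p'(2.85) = -148.90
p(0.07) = 5.89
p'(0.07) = -1.64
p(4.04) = -400.60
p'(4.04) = -290.45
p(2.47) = -94.12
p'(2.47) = -113.61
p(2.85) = -143.85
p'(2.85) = -148.90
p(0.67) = 2.49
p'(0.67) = -11.69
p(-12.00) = 9274.43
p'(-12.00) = -2341.25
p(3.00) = -167.32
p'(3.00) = -164.15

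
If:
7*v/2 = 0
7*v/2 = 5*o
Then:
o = 0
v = 0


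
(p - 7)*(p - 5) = p^2 - 12*p + 35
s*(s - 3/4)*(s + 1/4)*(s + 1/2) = s^4 - 7*s^2/16 - 3*s/32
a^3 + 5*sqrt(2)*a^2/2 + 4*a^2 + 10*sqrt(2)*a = a*(a + 4)*(a + 5*sqrt(2)/2)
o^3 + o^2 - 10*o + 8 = (o - 2)*(o - 1)*(o + 4)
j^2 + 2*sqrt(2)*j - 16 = (j - 2*sqrt(2))*(j + 4*sqrt(2))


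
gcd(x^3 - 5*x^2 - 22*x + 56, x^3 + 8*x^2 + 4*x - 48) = x^2 + 2*x - 8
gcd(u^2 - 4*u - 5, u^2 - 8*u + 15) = u - 5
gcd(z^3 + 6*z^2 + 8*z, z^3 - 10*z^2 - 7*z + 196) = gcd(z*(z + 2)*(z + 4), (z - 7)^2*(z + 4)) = z + 4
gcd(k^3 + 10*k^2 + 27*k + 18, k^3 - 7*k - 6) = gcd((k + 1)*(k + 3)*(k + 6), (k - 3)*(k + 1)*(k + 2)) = k + 1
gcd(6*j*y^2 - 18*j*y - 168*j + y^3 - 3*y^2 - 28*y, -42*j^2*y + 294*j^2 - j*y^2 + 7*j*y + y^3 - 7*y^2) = 6*j*y - 42*j + y^2 - 7*y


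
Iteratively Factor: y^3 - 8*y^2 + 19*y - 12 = (y - 4)*(y^2 - 4*y + 3) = (y - 4)*(y - 1)*(y - 3)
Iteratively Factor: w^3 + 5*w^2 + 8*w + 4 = (w + 2)*(w^2 + 3*w + 2) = (w + 1)*(w + 2)*(w + 2)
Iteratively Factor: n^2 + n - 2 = (n + 2)*(n - 1)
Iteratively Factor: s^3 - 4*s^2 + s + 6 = (s - 2)*(s^2 - 2*s - 3) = (s - 2)*(s + 1)*(s - 3)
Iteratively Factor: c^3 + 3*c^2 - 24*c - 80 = (c + 4)*(c^2 - c - 20) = (c - 5)*(c + 4)*(c + 4)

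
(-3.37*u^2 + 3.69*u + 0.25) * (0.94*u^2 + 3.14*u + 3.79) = -3.1678*u^4 - 7.1132*u^3 - 0.950700000000001*u^2 + 14.7701*u + 0.9475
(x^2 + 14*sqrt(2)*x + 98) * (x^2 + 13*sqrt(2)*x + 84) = x^4 + 27*sqrt(2)*x^3 + 546*x^2 + 2450*sqrt(2)*x + 8232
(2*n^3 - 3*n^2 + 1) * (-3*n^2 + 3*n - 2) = -6*n^5 + 15*n^4 - 13*n^3 + 3*n^2 + 3*n - 2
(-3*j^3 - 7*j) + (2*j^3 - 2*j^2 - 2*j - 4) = -j^3 - 2*j^2 - 9*j - 4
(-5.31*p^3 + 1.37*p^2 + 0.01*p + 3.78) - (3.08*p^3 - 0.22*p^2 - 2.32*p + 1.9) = -8.39*p^3 + 1.59*p^2 + 2.33*p + 1.88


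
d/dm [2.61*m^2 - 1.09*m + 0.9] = 5.22*m - 1.09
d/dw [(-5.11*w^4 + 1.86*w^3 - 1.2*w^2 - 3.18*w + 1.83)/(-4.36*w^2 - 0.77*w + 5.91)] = (44.5592*w^5 + 3.6945*w^4 - 123.6648*w^3 + 20.037*w^2 + 1.7736*w - 17.3847)/(19.0096*w^4 + 6.7144*w^3 - 50.9423*w^2 - 9.1014*w + 34.9281)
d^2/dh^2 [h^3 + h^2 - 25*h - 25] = 6*h + 2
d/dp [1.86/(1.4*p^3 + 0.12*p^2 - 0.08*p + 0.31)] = (-7.812*p^2 - 0.4464*p + 0.1488)/(1.4*p^3 + 0.12*p^2 - 0.08*p + 0.31)^2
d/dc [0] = 0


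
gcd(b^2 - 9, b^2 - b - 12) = b + 3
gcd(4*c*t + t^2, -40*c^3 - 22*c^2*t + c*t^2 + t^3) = 4*c + t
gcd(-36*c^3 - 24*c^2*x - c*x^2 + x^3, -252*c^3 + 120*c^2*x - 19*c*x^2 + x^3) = -6*c + x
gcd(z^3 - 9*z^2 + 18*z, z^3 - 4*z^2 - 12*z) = z^2 - 6*z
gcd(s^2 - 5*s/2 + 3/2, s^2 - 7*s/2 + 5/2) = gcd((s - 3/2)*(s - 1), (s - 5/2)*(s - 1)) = s - 1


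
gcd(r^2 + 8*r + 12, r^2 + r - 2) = r + 2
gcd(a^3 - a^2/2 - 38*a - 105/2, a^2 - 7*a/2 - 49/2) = a - 7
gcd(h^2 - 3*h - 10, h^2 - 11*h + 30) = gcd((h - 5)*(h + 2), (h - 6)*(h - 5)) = h - 5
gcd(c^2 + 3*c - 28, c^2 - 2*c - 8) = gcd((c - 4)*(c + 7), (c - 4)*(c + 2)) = c - 4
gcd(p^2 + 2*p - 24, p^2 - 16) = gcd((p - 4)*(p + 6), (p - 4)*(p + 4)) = p - 4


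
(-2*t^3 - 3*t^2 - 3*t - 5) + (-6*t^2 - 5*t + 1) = -2*t^3 - 9*t^2 - 8*t - 4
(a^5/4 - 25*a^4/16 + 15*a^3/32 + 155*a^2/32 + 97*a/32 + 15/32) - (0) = a^5/4 - 25*a^4/16 + 15*a^3/32 + 155*a^2/32 + 97*a/32 + 15/32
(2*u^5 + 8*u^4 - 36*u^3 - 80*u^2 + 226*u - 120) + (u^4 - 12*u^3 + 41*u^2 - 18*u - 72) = 2*u^5 + 9*u^4 - 48*u^3 - 39*u^2 + 208*u - 192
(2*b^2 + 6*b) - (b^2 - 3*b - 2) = b^2 + 9*b + 2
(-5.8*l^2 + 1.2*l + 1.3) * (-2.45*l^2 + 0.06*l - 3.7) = 14.21*l^4 - 3.288*l^3 + 18.347*l^2 - 4.362*l - 4.81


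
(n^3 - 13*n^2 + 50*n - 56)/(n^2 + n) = (n^3 - 13*n^2 + 50*n - 56)/(n*(n + 1))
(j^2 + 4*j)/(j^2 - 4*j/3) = 3*(j + 4)/(3*j - 4)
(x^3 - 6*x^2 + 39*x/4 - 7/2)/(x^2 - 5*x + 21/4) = (2*x^2 - 5*x + 2)/(2*x - 3)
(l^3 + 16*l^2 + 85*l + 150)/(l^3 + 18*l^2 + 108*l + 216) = (l^2 + 10*l + 25)/(l^2 + 12*l + 36)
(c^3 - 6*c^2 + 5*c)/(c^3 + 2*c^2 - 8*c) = (c^2 - 6*c + 5)/(c^2 + 2*c - 8)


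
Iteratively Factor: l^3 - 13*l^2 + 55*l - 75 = (l - 3)*(l^2 - 10*l + 25) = (l - 5)*(l - 3)*(l - 5)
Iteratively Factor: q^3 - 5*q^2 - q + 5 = (q + 1)*(q^2 - 6*q + 5) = (q - 1)*(q + 1)*(q - 5)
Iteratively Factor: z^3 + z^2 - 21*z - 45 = (z + 3)*(z^2 - 2*z - 15) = (z + 3)^2*(z - 5)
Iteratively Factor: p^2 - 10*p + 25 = (p - 5)*(p - 5)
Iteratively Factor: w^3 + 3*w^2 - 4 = (w - 1)*(w^2 + 4*w + 4) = (w - 1)*(w + 2)*(w + 2)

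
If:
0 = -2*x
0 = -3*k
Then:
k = 0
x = 0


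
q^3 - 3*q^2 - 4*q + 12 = (q - 3)*(q - 2)*(q + 2)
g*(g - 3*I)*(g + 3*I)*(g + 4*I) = g^4 + 4*I*g^3 + 9*g^2 + 36*I*g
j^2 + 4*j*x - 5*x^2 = (j - x)*(j + 5*x)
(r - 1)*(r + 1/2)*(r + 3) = r^3 + 5*r^2/2 - 2*r - 3/2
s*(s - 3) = s^2 - 3*s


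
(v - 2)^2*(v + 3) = v^3 - v^2 - 8*v + 12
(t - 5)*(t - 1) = t^2 - 6*t + 5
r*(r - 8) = r^2 - 8*r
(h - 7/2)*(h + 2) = h^2 - 3*h/2 - 7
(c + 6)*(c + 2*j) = c^2 + 2*c*j + 6*c + 12*j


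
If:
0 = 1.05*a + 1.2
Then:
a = -1.14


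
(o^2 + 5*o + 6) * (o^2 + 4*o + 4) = o^4 + 9*o^3 + 30*o^2 + 44*o + 24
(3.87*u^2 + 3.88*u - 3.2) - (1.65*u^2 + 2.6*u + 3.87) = 2.22*u^2 + 1.28*u - 7.07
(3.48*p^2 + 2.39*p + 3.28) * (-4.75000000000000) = -16.53*p^2 - 11.3525*p - 15.58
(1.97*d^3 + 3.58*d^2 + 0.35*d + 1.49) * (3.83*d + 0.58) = 7.5451*d^4 + 14.854*d^3 + 3.4169*d^2 + 5.9097*d + 0.8642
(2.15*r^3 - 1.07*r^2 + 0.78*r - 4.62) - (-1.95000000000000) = 2.15*r^3 - 1.07*r^2 + 0.78*r - 2.67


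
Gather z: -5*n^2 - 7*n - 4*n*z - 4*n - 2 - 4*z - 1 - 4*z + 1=-5*n^2 - 11*n + z*(-4*n - 8) - 2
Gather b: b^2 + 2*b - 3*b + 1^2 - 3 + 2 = b^2 - b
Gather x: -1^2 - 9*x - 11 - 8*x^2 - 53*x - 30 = -8*x^2 - 62*x - 42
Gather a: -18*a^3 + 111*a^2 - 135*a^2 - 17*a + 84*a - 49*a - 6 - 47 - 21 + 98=-18*a^3 - 24*a^2 + 18*a + 24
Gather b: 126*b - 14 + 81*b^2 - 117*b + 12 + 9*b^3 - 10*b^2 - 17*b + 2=9*b^3 + 71*b^2 - 8*b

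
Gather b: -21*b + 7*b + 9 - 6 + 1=4 - 14*b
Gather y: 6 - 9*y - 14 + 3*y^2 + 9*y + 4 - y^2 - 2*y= 2*y^2 - 2*y - 4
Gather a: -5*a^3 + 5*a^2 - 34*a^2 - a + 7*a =-5*a^3 - 29*a^2 + 6*a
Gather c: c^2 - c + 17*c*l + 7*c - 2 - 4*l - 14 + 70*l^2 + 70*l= c^2 + c*(17*l + 6) + 70*l^2 + 66*l - 16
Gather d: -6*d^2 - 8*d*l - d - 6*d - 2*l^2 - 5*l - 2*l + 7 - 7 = -6*d^2 + d*(-8*l - 7) - 2*l^2 - 7*l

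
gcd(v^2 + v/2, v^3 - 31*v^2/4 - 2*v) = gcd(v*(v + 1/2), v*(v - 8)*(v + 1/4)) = v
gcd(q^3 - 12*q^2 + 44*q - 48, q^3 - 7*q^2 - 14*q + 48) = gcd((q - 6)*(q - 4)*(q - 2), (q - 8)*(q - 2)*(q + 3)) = q - 2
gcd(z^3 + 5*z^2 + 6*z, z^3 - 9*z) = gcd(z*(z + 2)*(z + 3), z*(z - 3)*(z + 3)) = z^2 + 3*z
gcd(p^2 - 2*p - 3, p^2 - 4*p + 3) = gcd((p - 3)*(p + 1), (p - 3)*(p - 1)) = p - 3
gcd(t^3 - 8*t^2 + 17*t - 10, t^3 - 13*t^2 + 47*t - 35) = t^2 - 6*t + 5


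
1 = 1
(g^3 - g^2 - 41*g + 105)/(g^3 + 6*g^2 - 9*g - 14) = (g^2 - 8*g + 15)/(g^2 - g - 2)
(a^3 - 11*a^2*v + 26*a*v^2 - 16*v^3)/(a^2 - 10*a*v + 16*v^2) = a - v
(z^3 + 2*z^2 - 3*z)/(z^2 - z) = z + 3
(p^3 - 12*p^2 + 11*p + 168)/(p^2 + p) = (p^3 - 12*p^2 + 11*p + 168)/(p*(p + 1))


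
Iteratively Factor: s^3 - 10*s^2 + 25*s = (s - 5)*(s^2 - 5*s) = (s - 5)^2*(s)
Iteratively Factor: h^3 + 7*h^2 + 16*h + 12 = (h + 3)*(h^2 + 4*h + 4) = (h + 2)*(h + 3)*(h + 2)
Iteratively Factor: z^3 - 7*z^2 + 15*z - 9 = (z - 3)*(z^2 - 4*z + 3) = (z - 3)*(z - 1)*(z - 3)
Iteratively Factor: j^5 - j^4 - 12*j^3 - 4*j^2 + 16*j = (j - 1)*(j^4 - 12*j^2 - 16*j) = (j - 1)*(j + 2)*(j^3 - 2*j^2 - 8*j) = (j - 1)*(j + 2)^2*(j^2 - 4*j) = j*(j - 1)*(j + 2)^2*(j - 4)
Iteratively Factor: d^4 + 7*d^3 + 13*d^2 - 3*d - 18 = (d - 1)*(d^3 + 8*d^2 + 21*d + 18) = (d - 1)*(d + 3)*(d^2 + 5*d + 6) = (d - 1)*(d + 3)^2*(d + 2)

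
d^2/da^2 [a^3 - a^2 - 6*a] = 6*a - 2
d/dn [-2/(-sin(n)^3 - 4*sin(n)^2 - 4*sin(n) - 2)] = -2*(3*sin(n)^2 + 8*sin(n) + 4)*cos(n)/(sin(n)^3 + 4*sin(n)^2 + 4*sin(n) + 2)^2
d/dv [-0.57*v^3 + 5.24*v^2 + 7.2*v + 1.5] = -1.71*v^2 + 10.48*v + 7.2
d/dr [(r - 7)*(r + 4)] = 2*r - 3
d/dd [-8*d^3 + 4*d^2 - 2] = 8*d*(1 - 3*d)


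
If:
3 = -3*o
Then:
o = -1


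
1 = 1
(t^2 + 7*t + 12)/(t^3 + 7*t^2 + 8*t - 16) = (t + 3)/(t^2 + 3*t - 4)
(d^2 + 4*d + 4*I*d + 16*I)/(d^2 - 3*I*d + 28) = (d + 4)/(d - 7*I)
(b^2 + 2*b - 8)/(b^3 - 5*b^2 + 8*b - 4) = (b + 4)/(b^2 - 3*b + 2)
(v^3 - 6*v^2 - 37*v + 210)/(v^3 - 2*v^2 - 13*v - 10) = (v^2 - v - 42)/(v^2 + 3*v + 2)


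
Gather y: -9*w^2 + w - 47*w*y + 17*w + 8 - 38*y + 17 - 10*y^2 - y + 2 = -9*w^2 + 18*w - 10*y^2 + y*(-47*w - 39) + 27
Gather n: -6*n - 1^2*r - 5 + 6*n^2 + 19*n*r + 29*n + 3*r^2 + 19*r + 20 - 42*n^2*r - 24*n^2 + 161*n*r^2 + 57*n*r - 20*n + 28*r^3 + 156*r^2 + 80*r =n^2*(-42*r - 18) + n*(161*r^2 + 76*r + 3) + 28*r^3 + 159*r^2 + 98*r + 15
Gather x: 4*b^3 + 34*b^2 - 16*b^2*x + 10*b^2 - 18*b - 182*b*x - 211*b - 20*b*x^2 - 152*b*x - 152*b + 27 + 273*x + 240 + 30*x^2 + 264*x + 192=4*b^3 + 44*b^2 - 381*b + x^2*(30 - 20*b) + x*(-16*b^2 - 334*b + 537) + 459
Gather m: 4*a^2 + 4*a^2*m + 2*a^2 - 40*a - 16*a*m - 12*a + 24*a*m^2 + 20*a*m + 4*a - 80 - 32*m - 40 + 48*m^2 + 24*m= 6*a^2 - 48*a + m^2*(24*a + 48) + m*(4*a^2 + 4*a - 8) - 120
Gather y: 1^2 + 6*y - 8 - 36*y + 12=5 - 30*y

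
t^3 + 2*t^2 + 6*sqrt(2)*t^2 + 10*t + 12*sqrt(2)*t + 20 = (t + 2)*(t + sqrt(2))*(t + 5*sqrt(2))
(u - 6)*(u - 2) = u^2 - 8*u + 12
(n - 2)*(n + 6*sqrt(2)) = n^2 - 2*n + 6*sqrt(2)*n - 12*sqrt(2)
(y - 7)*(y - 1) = y^2 - 8*y + 7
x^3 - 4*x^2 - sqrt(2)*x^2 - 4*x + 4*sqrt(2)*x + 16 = (x - 4)*(x - 2*sqrt(2))*(x + sqrt(2))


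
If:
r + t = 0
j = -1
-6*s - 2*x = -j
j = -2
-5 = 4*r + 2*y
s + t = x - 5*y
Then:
No Solution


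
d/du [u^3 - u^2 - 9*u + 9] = 3*u^2 - 2*u - 9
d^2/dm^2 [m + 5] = 0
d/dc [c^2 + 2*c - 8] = 2*c + 2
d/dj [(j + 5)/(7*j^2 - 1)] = (7*j^2 - 14*j*(j + 5) - 1)/(7*j^2 - 1)^2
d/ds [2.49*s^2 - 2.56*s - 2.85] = 4.98*s - 2.56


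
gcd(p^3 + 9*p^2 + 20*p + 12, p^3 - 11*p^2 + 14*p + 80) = p + 2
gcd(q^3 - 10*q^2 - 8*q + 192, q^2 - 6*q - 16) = q - 8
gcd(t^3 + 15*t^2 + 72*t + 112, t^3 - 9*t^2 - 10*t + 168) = t + 4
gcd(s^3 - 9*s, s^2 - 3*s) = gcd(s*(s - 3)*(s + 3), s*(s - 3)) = s^2 - 3*s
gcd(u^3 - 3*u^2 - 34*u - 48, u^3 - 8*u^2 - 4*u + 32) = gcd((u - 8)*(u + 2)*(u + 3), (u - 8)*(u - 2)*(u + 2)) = u^2 - 6*u - 16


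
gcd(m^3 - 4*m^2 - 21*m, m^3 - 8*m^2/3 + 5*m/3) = m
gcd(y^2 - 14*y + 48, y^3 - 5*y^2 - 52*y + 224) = y - 8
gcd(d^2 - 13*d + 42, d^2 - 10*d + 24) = d - 6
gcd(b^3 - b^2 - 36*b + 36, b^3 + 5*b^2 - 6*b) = b^2 + 5*b - 6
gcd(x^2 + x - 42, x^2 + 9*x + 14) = x + 7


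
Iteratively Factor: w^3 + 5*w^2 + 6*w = (w + 2)*(w^2 + 3*w) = (w + 2)*(w + 3)*(w)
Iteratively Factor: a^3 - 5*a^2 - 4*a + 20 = (a + 2)*(a^2 - 7*a + 10) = (a - 5)*(a + 2)*(a - 2)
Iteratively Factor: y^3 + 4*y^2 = (y)*(y^2 + 4*y) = y*(y + 4)*(y)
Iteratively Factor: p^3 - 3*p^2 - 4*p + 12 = (p + 2)*(p^2 - 5*p + 6) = (p - 3)*(p + 2)*(p - 2)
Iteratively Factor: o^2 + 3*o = (o + 3)*(o)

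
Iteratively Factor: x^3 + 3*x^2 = (x)*(x^2 + 3*x) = x*(x + 3)*(x)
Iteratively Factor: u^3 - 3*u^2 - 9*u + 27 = (u - 3)*(u^2 - 9) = (u - 3)*(u + 3)*(u - 3)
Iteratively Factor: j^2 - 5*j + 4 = (j - 1)*(j - 4)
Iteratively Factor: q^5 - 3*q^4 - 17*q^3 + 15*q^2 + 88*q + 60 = (q - 3)*(q^4 - 17*q^2 - 36*q - 20) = (q - 3)*(q + 1)*(q^3 - q^2 - 16*q - 20) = (q - 3)*(q + 1)*(q + 2)*(q^2 - 3*q - 10) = (q - 3)*(q + 1)*(q + 2)^2*(q - 5)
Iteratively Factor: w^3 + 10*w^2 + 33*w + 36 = (w + 4)*(w^2 + 6*w + 9) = (w + 3)*(w + 4)*(w + 3)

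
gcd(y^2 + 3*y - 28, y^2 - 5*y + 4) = y - 4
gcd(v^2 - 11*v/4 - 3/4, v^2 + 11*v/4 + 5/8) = v + 1/4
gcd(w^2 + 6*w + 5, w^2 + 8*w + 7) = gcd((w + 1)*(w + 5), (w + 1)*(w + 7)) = w + 1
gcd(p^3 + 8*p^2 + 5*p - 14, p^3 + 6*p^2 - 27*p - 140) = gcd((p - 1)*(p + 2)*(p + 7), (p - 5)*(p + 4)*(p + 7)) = p + 7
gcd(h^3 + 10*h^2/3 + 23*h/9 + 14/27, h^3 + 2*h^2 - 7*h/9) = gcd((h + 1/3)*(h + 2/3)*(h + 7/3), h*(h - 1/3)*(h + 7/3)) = h + 7/3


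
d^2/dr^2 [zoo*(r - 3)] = 0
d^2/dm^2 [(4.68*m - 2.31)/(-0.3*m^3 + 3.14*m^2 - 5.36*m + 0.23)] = (-2.5272*m^5 + 28.94616*m^4 - 112.051296*m^3 + 155.065896*m^2 - 212.033628*m + 117.85518)/(0.027*m^9 - 0.8478*m^8 + 10.32084*m^7 - 61.315964*m^6 + 185.698968*m^5 - 279.654996*m^4 + 177.264218*m^3 - 20.321742*m^2 + 0.850632*m - 0.012167)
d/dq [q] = 1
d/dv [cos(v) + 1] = -sin(v)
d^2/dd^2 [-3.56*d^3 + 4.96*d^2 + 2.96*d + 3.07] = 9.92 - 21.36*d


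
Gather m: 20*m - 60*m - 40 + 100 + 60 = 120 - 40*m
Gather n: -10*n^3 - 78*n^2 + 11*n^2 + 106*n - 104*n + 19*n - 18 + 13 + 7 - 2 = -10*n^3 - 67*n^2 + 21*n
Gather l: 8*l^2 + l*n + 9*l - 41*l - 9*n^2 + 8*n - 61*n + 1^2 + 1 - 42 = 8*l^2 + l*(n - 32) - 9*n^2 - 53*n - 40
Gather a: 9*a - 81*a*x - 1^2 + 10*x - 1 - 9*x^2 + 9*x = a*(9 - 81*x) - 9*x^2 + 19*x - 2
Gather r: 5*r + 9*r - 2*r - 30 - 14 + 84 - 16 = 12*r + 24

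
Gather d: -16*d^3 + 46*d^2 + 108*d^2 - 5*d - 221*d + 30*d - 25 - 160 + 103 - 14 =-16*d^3 + 154*d^2 - 196*d - 96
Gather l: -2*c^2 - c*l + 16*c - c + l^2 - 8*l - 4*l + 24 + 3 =-2*c^2 + 15*c + l^2 + l*(-c - 12) + 27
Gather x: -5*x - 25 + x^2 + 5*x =x^2 - 25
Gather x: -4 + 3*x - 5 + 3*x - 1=6*x - 10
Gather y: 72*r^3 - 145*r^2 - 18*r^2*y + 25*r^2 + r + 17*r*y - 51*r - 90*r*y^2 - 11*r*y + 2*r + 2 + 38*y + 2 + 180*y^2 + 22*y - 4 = 72*r^3 - 120*r^2 - 48*r + y^2*(180 - 90*r) + y*(-18*r^2 + 6*r + 60)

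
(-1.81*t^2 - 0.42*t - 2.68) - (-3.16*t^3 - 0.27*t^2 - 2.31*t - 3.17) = 3.16*t^3 - 1.54*t^2 + 1.89*t + 0.49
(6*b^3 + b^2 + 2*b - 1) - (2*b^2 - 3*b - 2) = 6*b^3 - b^2 + 5*b + 1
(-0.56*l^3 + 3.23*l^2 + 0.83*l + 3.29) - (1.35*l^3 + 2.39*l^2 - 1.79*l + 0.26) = -1.91*l^3 + 0.84*l^2 + 2.62*l + 3.03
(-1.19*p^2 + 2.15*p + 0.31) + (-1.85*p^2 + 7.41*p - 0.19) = -3.04*p^2 + 9.56*p + 0.12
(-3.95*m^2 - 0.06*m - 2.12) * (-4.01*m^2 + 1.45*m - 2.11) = 15.8395*m^4 - 5.4869*m^3 + 16.7487*m^2 - 2.9474*m + 4.4732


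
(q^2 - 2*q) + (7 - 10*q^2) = -9*q^2 - 2*q + 7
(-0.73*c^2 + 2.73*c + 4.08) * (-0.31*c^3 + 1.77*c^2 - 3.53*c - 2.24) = 0.2263*c^5 - 2.1384*c^4 + 6.1442*c^3 - 0.780099999999998*c^2 - 20.5176*c - 9.1392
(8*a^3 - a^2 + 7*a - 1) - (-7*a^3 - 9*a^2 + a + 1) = 15*a^3 + 8*a^2 + 6*a - 2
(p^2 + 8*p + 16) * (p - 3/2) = p^3 + 13*p^2/2 + 4*p - 24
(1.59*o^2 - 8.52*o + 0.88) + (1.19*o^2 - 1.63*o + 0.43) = 2.78*o^2 - 10.15*o + 1.31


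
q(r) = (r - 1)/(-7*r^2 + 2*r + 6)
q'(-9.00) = 0.00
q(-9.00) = 0.02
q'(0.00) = 0.22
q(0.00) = -0.17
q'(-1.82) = 0.13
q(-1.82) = 0.14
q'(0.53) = 0.10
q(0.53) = -0.09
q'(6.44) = 0.00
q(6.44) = -0.02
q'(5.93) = 0.00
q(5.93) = -0.02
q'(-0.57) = 2.73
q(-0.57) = -0.61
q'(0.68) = 0.10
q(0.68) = -0.08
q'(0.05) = 0.20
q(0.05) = -0.16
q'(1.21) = 0.39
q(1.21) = -0.11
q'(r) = (r - 1)*(14*r - 2)/(-7*r^2 + 2*r + 6)^2 + 1/(-7*r^2 + 2*r + 6) = (7*r^2 - 14*r + 8)/(49*r^4 - 28*r^3 - 80*r^2 + 24*r + 36)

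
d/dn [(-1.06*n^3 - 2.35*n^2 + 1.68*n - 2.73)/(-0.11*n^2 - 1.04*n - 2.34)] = (0.1166*n^4 + 2.2048*n^3 + 10.07*n^2 + 10.3974*n - 6.7704)/(0.0121*n^4 + 0.2288*n^3 + 1.5964*n^2 + 4.8672*n + 5.4756)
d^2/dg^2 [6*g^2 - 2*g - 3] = 12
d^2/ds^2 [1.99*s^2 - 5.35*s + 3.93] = 3.98000000000000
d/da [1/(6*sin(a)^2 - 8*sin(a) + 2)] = (2 - 3*sin(a))*cos(a)/(3*sin(a)^2 - 4*sin(a) + 1)^2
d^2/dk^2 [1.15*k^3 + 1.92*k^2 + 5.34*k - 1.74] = 6.9*k + 3.84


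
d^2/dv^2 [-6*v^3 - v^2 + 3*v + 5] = -36*v - 2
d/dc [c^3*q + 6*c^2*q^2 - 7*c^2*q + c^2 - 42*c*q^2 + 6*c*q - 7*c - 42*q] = 3*c^2*q + 12*c*q^2 - 14*c*q + 2*c - 42*q^2 + 6*q - 7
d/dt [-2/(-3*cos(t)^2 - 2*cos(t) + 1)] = 4*(3*cos(t) + 1)*sin(t)/(3*cos(t)^2 + 2*cos(t) - 1)^2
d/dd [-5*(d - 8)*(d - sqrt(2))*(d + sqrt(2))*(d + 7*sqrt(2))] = -20*d^3 - 105*sqrt(2)*d^2 + 120*d^2 + 20*d + 560*sqrt(2)*d - 80 + 70*sqrt(2)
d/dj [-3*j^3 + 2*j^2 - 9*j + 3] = -9*j^2 + 4*j - 9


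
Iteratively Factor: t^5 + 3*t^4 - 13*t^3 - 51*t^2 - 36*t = (t + 3)*(t^4 - 13*t^2 - 12*t) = (t + 1)*(t + 3)*(t^3 - t^2 - 12*t) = (t - 4)*(t + 1)*(t + 3)*(t^2 + 3*t) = (t - 4)*(t + 1)*(t + 3)^2*(t)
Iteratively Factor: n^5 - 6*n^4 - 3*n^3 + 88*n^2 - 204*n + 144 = (n + 4)*(n^4 - 10*n^3 + 37*n^2 - 60*n + 36) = (n - 2)*(n + 4)*(n^3 - 8*n^2 + 21*n - 18) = (n - 2)^2*(n + 4)*(n^2 - 6*n + 9) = (n - 3)*(n - 2)^2*(n + 4)*(n - 3)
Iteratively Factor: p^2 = (p)*(p)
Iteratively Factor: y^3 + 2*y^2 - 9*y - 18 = (y - 3)*(y^2 + 5*y + 6) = (y - 3)*(y + 2)*(y + 3)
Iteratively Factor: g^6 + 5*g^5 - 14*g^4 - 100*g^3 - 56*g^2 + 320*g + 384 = (g - 2)*(g^5 + 7*g^4 - 100*g^2 - 256*g - 192) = (g - 2)*(g + 2)*(g^4 + 5*g^3 - 10*g^2 - 80*g - 96) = (g - 2)*(g + 2)*(g + 4)*(g^3 + g^2 - 14*g - 24) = (g - 4)*(g - 2)*(g + 2)*(g + 4)*(g^2 + 5*g + 6) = (g - 4)*(g - 2)*(g + 2)*(g + 3)*(g + 4)*(g + 2)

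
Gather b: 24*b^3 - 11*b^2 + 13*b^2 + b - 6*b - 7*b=24*b^3 + 2*b^2 - 12*b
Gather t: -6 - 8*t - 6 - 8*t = -16*t - 12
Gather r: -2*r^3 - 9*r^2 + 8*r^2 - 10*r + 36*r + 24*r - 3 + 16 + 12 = -2*r^3 - r^2 + 50*r + 25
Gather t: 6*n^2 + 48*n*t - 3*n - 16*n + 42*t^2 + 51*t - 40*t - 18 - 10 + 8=6*n^2 - 19*n + 42*t^2 + t*(48*n + 11) - 20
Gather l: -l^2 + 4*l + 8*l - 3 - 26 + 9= -l^2 + 12*l - 20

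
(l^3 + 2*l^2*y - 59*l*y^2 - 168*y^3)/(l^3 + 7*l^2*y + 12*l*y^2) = (l^2 - l*y - 56*y^2)/(l*(l + 4*y))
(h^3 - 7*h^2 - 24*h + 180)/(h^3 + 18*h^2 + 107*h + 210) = (h^2 - 12*h + 36)/(h^2 + 13*h + 42)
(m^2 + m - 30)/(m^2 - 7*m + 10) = (m + 6)/(m - 2)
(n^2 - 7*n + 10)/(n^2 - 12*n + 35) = (n - 2)/(n - 7)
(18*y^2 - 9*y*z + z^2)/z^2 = 18*y^2/z^2 - 9*y/z + 1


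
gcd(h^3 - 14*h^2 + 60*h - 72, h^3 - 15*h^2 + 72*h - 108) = h^2 - 12*h + 36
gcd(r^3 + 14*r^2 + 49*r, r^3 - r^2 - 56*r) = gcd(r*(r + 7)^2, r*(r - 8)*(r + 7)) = r^2 + 7*r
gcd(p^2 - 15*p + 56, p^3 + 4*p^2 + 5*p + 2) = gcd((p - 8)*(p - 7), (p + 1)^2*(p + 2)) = 1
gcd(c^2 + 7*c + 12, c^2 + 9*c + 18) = c + 3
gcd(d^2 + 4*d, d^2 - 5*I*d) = d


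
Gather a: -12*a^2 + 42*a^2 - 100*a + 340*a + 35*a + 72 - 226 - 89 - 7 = 30*a^2 + 275*a - 250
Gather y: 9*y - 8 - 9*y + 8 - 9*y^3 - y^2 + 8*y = -9*y^3 - y^2 + 8*y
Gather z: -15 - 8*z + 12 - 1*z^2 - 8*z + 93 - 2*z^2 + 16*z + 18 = 108 - 3*z^2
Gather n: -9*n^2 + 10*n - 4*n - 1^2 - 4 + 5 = -9*n^2 + 6*n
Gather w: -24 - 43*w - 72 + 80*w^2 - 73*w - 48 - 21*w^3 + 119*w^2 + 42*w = -21*w^3 + 199*w^2 - 74*w - 144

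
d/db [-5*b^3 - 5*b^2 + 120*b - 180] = -15*b^2 - 10*b + 120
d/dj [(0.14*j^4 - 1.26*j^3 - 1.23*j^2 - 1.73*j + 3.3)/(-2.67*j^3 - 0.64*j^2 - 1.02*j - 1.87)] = (-0.3738*j^6 - 0.179199999999998*j^5 - 2.9061*j^4 - 7.715*j^3 + 33.649*j^2 + 8.8242*j + 6.6011)/(7.1289*j^6 + 3.4176*j^5 + 5.8564*j^4 + 11.2914*j^3 + 3.434*j^2 + 3.8148*j + 3.4969)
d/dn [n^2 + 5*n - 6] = 2*n + 5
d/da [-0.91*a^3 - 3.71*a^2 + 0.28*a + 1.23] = -2.73*a^2 - 7.42*a + 0.28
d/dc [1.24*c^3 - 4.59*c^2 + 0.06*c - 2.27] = 3.72*c^2 - 9.18*c + 0.06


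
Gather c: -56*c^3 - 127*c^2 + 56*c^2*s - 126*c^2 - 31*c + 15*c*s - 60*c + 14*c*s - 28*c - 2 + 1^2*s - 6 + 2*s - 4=-56*c^3 + c^2*(56*s - 253) + c*(29*s - 119) + 3*s - 12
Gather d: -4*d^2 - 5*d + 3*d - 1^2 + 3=-4*d^2 - 2*d + 2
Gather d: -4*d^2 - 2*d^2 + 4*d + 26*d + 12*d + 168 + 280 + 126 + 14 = -6*d^2 + 42*d + 588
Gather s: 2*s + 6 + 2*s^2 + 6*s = 2*s^2 + 8*s + 6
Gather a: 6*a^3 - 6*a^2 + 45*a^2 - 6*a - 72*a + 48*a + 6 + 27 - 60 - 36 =6*a^3 + 39*a^2 - 30*a - 63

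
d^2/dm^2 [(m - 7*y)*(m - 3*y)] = 2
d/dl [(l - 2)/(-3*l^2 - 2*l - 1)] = (3*l^2 - 12*l - 5)/(9*l^4 + 12*l^3 + 10*l^2 + 4*l + 1)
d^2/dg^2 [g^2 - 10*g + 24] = 2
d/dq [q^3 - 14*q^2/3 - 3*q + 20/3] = 3*q^2 - 28*q/3 - 3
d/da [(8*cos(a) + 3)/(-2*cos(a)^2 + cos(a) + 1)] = (16*sin(a)^2 - 12*cos(a) - 21)*sin(a)/(cos(a) - cos(2*a))^2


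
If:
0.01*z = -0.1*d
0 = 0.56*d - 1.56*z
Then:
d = 0.00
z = 0.00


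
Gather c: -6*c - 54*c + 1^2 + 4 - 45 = -60*c - 40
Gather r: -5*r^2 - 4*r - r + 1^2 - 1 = -5*r^2 - 5*r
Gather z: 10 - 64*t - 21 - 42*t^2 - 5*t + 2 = -42*t^2 - 69*t - 9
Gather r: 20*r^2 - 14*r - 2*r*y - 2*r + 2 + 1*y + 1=20*r^2 + r*(-2*y - 16) + y + 3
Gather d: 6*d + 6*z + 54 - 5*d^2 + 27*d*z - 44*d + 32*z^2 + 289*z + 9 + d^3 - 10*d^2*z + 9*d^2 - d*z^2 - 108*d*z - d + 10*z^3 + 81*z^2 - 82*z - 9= d^3 + d^2*(4 - 10*z) + d*(-z^2 - 81*z - 39) + 10*z^3 + 113*z^2 + 213*z + 54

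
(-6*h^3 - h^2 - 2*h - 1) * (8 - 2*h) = 12*h^4 - 46*h^3 - 4*h^2 - 14*h - 8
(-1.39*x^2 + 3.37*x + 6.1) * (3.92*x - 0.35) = -5.4488*x^3 + 13.6969*x^2 + 22.7325*x - 2.135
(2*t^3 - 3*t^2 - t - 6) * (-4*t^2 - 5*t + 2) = -8*t^5 + 2*t^4 + 23*t^3 + 23*t^2 + 28*t - 12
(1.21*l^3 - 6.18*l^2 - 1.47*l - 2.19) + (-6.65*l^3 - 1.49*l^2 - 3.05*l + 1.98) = -5.44*l^3 - 7.67*l^2 - 4.52*l - 0.21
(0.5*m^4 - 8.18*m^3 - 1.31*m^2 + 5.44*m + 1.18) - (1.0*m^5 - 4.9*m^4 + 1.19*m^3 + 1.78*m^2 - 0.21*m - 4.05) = -1.0*m^5 + 5.4*m^4 - 9.37*m^3 - 3.09*m^2 + 5.65*m + 5.23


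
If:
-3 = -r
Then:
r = 3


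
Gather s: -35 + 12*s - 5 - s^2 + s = -s^2 + 13*s - 40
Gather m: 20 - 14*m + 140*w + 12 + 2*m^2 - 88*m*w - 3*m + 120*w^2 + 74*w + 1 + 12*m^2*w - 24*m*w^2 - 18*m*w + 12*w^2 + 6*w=m^2*(12*w + 2) + m*(-24*w^2 - 106*w - 17) + 132*w^2 + 220*w + 33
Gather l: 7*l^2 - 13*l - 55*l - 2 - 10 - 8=7*l^2 - 68*l - 20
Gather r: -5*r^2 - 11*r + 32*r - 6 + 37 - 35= -5*r^2 + 21*r - 4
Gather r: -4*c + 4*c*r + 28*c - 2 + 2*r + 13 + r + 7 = 24*c + r*(4*c + 3) + 18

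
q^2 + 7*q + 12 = (q + 3)*(q + 4)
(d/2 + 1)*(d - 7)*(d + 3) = d^3/2 - d^2 - 29*d/2 - 21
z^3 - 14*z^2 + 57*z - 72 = (z - 8)*(z - 3)^2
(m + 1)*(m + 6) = m^2 + 7*m + 6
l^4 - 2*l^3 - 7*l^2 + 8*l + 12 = (l - 3)*(l - 2)*(l + 1)*(l + 2)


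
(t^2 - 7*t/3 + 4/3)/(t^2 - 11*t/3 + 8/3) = (3*t - 4)/(3*t - 8)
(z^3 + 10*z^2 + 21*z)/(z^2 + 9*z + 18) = z*(z + 7)/(z + 6)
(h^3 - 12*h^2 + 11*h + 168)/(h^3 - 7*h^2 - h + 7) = (h^2 - 5*h - 24)/(h^2 - 1)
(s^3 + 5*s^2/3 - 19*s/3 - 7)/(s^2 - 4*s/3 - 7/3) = s + 3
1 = 1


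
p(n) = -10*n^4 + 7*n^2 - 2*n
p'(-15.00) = 134788.00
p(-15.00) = -504645.00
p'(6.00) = -8558.00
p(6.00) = -12720.00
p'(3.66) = -1911.88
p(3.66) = -1707.97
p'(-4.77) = 4272.47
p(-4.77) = -5008.13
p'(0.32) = 1.17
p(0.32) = -0.03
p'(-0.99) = 22.95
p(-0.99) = -0.77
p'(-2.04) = 309.03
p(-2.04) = -139.98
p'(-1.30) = 67.68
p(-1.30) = -14.13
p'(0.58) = -1.68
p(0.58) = 0.06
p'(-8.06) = 20829.42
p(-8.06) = -41731.83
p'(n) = -40*n^3 + 14*n - 2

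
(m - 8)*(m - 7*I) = m^2 - 8*m - 7*I*m + 56*I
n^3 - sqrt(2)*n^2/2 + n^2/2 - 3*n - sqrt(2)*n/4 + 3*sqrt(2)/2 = (n - 3/2)*(n + 2)*(n - sqrt(2)/2)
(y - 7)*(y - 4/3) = y^2 - 25*y/3 + 28/3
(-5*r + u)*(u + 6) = -5*r*u - 30*r + u^2 + 6*u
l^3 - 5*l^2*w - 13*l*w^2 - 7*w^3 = (l - 7*w)*(l + w)^2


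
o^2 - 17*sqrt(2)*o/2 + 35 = (o - 5*sqrt(2))*(o - 7*sqrt(2)/2)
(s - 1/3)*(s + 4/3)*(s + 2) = s^3 + 3*s^2 + 14*s/9 - 8/9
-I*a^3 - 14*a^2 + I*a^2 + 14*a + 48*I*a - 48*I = (a - 8*I)*(a - 6*I)*(-I*a + I)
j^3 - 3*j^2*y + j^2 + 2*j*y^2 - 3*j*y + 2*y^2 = (j + 1)*(j - 2*y)*(j - y)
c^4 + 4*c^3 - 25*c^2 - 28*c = c*(c - 4)*(c + 1)*(c + 7)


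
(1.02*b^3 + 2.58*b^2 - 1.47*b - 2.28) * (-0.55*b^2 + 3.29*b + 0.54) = -0.561*b^5 + 1.9368*b^4 + 9.8475*b^3 - 2.1891*b^2 - 8.295*b - 1.2312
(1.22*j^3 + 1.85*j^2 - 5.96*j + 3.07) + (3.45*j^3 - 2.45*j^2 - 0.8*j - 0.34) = 4.67*j^3 - 0.6*j^2 - 6.76*j + 2.73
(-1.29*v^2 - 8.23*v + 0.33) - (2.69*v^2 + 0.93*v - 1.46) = -3.98*v^2 - 9.16*v + 1.79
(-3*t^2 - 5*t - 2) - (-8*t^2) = 5*t^2 - 5*t - 2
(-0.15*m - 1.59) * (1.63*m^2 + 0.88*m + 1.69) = -0.2445*m^3 - 2.7237*m^2 - 1.6527*m - 2.6871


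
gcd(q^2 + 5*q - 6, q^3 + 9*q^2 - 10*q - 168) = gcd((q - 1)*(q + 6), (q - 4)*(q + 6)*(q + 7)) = q + 6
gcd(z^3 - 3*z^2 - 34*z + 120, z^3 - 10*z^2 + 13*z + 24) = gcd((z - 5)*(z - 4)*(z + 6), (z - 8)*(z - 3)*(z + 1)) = 1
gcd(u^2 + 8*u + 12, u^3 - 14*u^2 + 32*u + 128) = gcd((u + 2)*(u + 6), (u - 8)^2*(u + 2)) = u + 2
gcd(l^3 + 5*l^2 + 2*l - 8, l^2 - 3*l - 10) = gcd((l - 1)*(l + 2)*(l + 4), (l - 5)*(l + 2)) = l + 2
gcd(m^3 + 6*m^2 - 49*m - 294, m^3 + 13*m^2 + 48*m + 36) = m + 6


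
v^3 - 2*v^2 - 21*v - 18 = (v - 6)*(v + 1)*(v + 3)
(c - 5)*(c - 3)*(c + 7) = c^3 - c^2 - 41*c + 105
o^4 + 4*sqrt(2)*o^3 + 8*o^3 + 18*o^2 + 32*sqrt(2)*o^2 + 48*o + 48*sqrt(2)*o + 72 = (o + 2)*(o + 6)*(o + sqrt(2))*(o + 3*sqrt(2))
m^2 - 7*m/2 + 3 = (m - 2)*(m - 3/2)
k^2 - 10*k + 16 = (k - 8)*(k - 2)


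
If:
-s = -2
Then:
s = 2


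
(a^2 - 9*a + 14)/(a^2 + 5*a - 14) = (a - 7)/(a + 7)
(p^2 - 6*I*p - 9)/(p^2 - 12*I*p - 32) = (-p^2 + 6*I*p + 9)/(-p^2 + 12*I*p + 32)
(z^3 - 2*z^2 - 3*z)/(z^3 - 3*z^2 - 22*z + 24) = z*(z^2 - 2*z - 3)/(z^3 - 3*z^2 - 22*z + 24)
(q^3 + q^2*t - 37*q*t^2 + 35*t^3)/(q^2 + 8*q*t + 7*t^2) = (q^2 - 6*q*t + 5*t^2)/(q + t)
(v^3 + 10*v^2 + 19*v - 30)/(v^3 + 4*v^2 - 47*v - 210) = (v - 1)/(v - 7)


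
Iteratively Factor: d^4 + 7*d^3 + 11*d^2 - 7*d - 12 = (d + 3)*(d^3 + 4*d^2 - d - 4) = (d + 3)*(d + 4)*(d^2 - 1) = (d - 1)*(d + 3)*(d + 4)*(d + 1)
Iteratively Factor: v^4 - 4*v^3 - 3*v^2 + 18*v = (v + 2)*(v^3 - 6*v^2 + 9*v) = v*(v + 2)*(v^2 - 6*v + 9) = v*(v - 3)*(v + 2)*(v - 3)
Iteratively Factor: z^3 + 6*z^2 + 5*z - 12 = (z + 3)*(z^2 + 3*z - 4) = (z + 3)*(z + 4)*(z - 1)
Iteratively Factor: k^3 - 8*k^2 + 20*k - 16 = (k - 2)*(k^2 - 6*k + 8) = (k - 2)^2*(k - 4)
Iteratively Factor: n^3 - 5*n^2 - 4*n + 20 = (n + 2)*(n^2 - 7*n + 10) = (n - 2)*(n + 2)*(n - 5)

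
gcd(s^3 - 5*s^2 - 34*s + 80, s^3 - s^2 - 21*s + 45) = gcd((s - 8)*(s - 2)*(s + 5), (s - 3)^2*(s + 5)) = s + 5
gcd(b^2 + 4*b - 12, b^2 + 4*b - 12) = b^2 + 4*b - 12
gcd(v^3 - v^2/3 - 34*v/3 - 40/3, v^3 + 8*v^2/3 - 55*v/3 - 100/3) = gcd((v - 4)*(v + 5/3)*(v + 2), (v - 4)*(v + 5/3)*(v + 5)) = v^2 - 7*v/3 - 20/3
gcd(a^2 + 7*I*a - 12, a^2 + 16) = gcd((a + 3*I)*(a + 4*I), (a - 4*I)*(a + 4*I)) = a + 4*I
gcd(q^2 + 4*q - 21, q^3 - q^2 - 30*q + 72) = q - 3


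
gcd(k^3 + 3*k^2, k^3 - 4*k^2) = k^2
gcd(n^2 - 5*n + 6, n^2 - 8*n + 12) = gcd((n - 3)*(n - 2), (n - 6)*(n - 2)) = n - 2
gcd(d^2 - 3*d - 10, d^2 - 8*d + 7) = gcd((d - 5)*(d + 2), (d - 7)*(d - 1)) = 1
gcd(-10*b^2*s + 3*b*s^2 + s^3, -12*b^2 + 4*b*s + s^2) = -2*b + s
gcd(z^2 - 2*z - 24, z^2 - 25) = 1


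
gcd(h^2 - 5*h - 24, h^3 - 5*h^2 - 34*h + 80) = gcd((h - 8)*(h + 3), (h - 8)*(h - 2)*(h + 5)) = h - 8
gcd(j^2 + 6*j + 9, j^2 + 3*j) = j + 3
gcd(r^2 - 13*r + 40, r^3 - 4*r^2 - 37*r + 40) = r - 8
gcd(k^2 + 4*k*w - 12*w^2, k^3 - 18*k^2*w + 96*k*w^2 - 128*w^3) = -k + 2*w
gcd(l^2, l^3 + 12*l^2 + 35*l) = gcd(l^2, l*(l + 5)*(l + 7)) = l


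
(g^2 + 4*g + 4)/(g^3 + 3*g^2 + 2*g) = (g + 2)/(g*(g + 1))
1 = 1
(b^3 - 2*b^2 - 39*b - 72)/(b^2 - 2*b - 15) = (b^2 - 5*b - 24)/(b - 5)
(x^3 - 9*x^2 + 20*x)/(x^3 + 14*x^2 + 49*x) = (x^2 - 9*x + 20)/(x^2 + 14*x + 49)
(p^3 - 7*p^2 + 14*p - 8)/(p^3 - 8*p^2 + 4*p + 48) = (p^2 - 3*p + 2)/(p^2 - 4*p - 12)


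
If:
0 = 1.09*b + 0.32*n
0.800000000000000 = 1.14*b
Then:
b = 0.70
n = -2.39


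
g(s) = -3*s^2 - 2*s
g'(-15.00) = 88.00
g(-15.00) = -645.00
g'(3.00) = -20.00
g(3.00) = -33.00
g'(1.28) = -9.68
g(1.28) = -7.48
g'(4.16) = -26.96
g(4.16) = -60.24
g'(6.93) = -43.58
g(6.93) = -157.93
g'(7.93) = -49.58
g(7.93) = -204.51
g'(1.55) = -11.30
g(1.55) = -10.31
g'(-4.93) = 27.58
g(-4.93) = -63.05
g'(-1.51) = 7.06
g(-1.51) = -3.82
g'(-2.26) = 11.56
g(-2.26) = -10.80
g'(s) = -6*s - 2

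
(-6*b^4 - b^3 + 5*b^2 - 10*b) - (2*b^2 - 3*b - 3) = -6*b^4 - b^3 + 3*b^2 - 7*b + 3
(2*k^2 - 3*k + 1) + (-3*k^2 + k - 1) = -k^2 - 2*k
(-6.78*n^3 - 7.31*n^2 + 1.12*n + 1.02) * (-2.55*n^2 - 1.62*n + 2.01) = 17.289*n^5 + 29.6241*n^4 - 4.6416*n^3 - 19.1085*n^2 + 0.5988*n + 2.0502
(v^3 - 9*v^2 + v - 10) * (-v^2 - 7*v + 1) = -v^5 + 2*v^4 + 63*v^3 - 6*v^2 + 71*v - 10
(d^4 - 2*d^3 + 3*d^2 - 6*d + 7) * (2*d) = 2*d^5 - 4*d^4 + 6*d^3 - 12*d^2 + 14*d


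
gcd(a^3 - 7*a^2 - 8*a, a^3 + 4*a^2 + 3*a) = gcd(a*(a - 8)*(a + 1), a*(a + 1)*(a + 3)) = a^2 + a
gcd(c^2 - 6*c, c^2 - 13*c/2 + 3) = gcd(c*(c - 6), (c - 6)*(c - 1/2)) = c - 6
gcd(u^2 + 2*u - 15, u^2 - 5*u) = 1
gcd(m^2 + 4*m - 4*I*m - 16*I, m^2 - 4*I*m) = m - 4*I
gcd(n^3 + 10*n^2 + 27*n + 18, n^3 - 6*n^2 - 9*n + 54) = n + 3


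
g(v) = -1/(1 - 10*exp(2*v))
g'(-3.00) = -0.05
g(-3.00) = -1.03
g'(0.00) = -0.25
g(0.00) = 0.11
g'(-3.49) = -0.02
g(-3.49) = -1.01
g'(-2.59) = -0.13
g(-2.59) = -1.06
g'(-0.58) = -1.38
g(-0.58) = 0.47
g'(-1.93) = -0.68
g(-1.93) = -1.27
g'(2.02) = -0.00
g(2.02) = 0.00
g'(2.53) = -0.00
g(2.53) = 0.00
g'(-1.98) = -0.58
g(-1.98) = -1.24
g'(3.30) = -0.00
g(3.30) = 0.00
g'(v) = -20*exp(2*v)/(1 - 10*exp(2*v))^2 = -20*exp(2*v)/(10*exp(2*v) - 1)^2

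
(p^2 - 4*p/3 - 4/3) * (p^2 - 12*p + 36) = p^4 - 40*p^3/3 + 152*p^2/3 - 32*p - 48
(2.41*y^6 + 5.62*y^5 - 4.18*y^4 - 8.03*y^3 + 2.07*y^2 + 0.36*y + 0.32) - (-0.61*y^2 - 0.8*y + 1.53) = 2.41*y^6 + 5.62*y^5 - 4.18*y^4 - 8.03*y^3 + 2.68*y^2 + 1.16*y - 1.21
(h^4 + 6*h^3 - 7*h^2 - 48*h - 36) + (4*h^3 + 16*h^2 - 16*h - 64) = h^4 + 10*h^3 + 9*h^2 - 64*h - 100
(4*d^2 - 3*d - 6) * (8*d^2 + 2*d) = 32*d^4 - 16*d^3 - 54*d^2 - 12*d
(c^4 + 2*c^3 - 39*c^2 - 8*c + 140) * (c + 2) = c^5 + 4*c^4 - 35*c^3 - 86*c^2 + 124*c + 280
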